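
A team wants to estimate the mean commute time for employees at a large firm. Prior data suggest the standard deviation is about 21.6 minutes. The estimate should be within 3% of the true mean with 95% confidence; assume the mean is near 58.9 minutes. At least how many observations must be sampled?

For a mean, the margin of error is E = z·σ/√n, so n = (zσ/E)².
At 95% confidence, z = 1.960.
E = 3% of 58.9 = 1.767 minutes.
n = (1.960 × 21.6 / 1.767)² = 574.05
Round up: n = 575.

n = 575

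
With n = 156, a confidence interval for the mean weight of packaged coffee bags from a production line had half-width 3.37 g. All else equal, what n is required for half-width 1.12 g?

Margin of error scales as 1/√n, so n₂ = n₁·(E₁/E₂)².
n₂ = 156 × (3.37/1.12)² = 156 × 9.054 = 1412.42
Round up: n₂ = 1413.

n = 1413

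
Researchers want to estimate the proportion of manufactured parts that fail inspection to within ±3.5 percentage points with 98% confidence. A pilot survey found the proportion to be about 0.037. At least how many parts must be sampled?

For a proportion with margin E = 0.035 at 98% confidence, z = 2.326.
n = p̂(1−p̂)(z/E)² = 0.037 × 0.963 × (2.326/0.035)² = 157.37
Round up: n = 158.

158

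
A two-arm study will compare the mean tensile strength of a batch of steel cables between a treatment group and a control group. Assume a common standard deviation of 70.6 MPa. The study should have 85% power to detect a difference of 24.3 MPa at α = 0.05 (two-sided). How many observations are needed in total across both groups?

304 total

For two equal groups, n per group = 2·((z_{α/2} + z_β)·σ/δ)².
z_{α/2} = 1.960; z_β = 1.036 (power 85%).
n = 2 × (2.996 × 70.6 / 24.3)² = 2 × 75.77 = 151.54
Round up: n = 152 per group.
Total across both groups: 2 × 152 = 304.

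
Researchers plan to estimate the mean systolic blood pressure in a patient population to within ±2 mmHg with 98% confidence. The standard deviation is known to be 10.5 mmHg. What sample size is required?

For a mean, the margin of error is E = z·σ/√n, so n = (zσ/E)².
At 98% confidence, z = 2.326.
n = (2.326 × 10.5 / 2)² = 149.12
Round up: n = 150.

150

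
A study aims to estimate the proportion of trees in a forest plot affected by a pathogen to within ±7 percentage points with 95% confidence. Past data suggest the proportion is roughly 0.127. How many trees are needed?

For a proportion with margin E = 0.07 at 95% confidence, z = 1.960.
n = p̂(1−p̂)(z/E)² = 0.127 × 0.873 × (1.960/0.07)² = 86.92
Round up: n = 87.

87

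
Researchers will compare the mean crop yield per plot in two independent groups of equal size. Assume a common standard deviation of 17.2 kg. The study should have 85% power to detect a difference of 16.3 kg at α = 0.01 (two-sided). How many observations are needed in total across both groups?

For two equal groups, n per group = 2·((z_{α/2} + z_β)·σ/δ)².
z_{α/2} = 2.576; z_β = 1.036 (power 85%).
n = 2 × (3.612 × 17.2 / 16.3)² = 2 × 14.53 = 29.06
Round up: n = 30 per group.
Total across both groups: 2 × 30 = 60.

60 total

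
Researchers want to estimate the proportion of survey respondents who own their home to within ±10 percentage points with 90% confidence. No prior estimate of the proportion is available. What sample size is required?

68

For a proportion with margin E = 0.1 at 90% confidence, z = 1.645.
With no prior estimate, use p = 0.5, which maximizes p(1−p) at 0.25.
n = 0.25 × (z/E)² = 0.25 × (1.645/0.1)² = 67.65
Round up: n = 68.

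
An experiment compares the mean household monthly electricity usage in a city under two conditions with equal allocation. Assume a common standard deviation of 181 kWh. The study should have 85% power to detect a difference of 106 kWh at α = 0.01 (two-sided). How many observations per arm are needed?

For two equal groups, n per group = 2·((z_{α/2} + z_β)·σ/δ)².
z_{α/2} = 2.576; z_β = 1.036 (power 85%).
n = 2 × (3.612 × 181 / 106)² = 2 × 38.04 = 76.08
Round up: n = 77 per group.

77 per group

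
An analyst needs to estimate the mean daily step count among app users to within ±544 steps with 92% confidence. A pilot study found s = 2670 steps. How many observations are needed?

For a mean, the margin of error is E = z·σ/√n, so n = (zσ/E)².
At 92% confidence, z = 1.751.
n = (1.751 × 2670 / 544)² = 73.86
Round up: n = 74.

74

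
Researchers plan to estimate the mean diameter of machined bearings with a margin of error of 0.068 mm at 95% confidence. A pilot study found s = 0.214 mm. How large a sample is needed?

39

For a mean, the margin of error is E = z·σ/√n, so n = (zσ/E)².
At 95% confidence, z = 1.960.
n = (1.960 × 0.214 / 0.068)² = 38.05
Round up: n = 39.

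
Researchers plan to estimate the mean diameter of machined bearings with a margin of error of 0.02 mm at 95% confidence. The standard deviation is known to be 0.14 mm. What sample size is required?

For a mean, the margin of error is E = z·σ/√n, so n = (zσ/E)².
At 95% confidence, z = 1.960.
n = (1.960 × 0.14 / 0.02)² = 188.24
Round up: n = 189.

189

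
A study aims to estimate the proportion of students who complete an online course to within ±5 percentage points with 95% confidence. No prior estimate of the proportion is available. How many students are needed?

For a proportion with margin E = 0.05 at 95% confidence, z = 1.960.
With no prior estimate, use p = 0.5, which maximizes p(1−p) at 0.25.
n = 0.25 × (z/E)² = 0.25 × (1.960/0.05)² = 384.16
Round up: n = 385.

n = 385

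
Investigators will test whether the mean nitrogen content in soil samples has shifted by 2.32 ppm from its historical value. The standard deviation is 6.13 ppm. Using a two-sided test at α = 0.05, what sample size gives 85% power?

n = 63

For a one-sample z-test, n = ((z_{α/2} + z_β)·σ/δ)².
z_{α/2} = 1.960 (two-sided α = 0.05); z_β = 1.036 (power 85% → β = 0.15).
n = (2.996 × 6.13 / 2.32)² = 62.67
Round up: n = 63.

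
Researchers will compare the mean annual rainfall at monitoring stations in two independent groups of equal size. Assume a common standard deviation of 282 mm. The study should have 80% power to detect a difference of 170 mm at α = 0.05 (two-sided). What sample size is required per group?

For two equal groups, n per group = 2·((z_{α/2} + z_β)·σ/δ)².
z_{α/2} = 1.960; z_β = 0.842 (power 80%).
n = 2 × (2.802 × 282 / 170)² = 2 × 21.60 = 43.20
Round up: n = 44 per group.

44 per group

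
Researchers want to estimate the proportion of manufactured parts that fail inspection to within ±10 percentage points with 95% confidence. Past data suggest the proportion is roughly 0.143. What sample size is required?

n = 48

For a proportion with margin E = 0.1 at 95% confidence, z = 1.960.
n = p̂(1−p̂)(z/E)² = 0.143 × 0.857 × (1.960/0.1)² = 47.08
Round up: n = 48.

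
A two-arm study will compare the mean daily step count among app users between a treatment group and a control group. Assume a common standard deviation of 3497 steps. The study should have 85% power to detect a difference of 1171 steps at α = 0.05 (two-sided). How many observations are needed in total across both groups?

For two equal groups, n per group = 2·((z_{α/2} + z_β)·σ/δ)².
z_{α/2} = 1.960; z_β = 1.036 (power 85%).
n = 2 × (2.996 × 3497 / 1171)² = 2 × 80.05 = 160.10
Round up: n = 161 per group.
Total across both groups: 2 × 161 = 322.

322 total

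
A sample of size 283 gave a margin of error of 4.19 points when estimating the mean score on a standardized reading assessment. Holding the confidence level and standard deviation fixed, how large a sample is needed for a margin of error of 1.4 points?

Margin of error scales as 1/√n, so n₂ = n₁·(E₁/E₂)².
n₂ = 283 × (4.19/1.4)² = 283 × 8.957 = 2534.83
Round up: n₂ = 2535.

2535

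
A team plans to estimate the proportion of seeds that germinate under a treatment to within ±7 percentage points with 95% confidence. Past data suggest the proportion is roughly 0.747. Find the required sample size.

n = 149

For a proportion with margin E = 0.07 at 95% confidence, z = 1.960.
n = p̂(1−p̂)(z/E)² = 0.747 × 0.253 × (1.960/0.07)² = 148.17
Round up: n = 149.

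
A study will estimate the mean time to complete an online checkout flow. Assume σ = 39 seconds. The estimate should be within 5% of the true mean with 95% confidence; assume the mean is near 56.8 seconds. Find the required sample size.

725

For a mean, the margin of error is E = z·σ/√n, so n = (zσ/E)².
At 95% confidence, z = 1.960.
E = 5% of 56.8 = 2.84 seconds.
n = (1.960 × 39 / 2.84)² = 724.44
Round up: n = 725.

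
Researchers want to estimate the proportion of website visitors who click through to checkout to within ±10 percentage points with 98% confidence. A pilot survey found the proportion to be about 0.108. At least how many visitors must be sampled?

For a proportion with margin E = 0.1 at 98% confidence, z = 2.326.
n = p̂(1−p̂)(z/E)² = 0.108 × 0.892 × (2.326/0.1)² = 52.12
Round up: n = 53.

53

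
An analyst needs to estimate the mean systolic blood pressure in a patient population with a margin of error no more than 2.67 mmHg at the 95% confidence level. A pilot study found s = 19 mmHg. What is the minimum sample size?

For a mean, the margin of error is E = z·σ/√n, so n = (zσ/E)².
At 95% confidence, z = 1.960.
n = (1.960 × 19 / 2.67)² = 194.53
Round up: n = 195.

195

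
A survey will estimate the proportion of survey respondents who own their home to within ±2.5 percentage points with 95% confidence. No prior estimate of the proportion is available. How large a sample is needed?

1537

For a proportion with margin E = 0.025 at 95% confidence, z = 1.960.
With no prior estimate, use p = 0.5, which maximizes p(1−p) at 0.25.
n = 0.25 × (z/E)² = 0.25 × (1.960/0.025)² = 1536.64
Round up: n = 1537.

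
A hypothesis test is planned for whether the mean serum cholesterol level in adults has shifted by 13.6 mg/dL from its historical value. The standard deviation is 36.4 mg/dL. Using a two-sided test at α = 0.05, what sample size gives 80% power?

For a one-sample z-test, n = ((z_{α/2} + z_β)·σ/δ)².
z_{α/2} = 1.960 (two-sided α = 0.05); z_β = 0.842 (power 80% → β = 0.2).
n = (2.802 × 36.4 / 13.6)² = 56.24
Round up: n = 57.

57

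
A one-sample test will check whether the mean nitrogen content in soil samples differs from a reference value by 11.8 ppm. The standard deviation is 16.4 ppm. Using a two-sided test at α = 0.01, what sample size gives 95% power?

For a one-sample z-test, n = ((z_{α/2} + z_β)·σ/δ)².
z_{α/2} = 2.576 (two-sided α = 0.01); z_β = 1.645 (power 95% → β = 0.05).
n = (4.221 × 16.4 / 11.8)² = 34.42
Round up: n = 35.

35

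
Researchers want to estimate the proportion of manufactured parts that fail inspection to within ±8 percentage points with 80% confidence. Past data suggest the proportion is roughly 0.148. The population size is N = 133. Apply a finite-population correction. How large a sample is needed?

27

For a proportion with margin E = 0.08 at 80% confidence, z = 1.282.
n = p̂(1−p̂)(z/E)² = 0.148 × 0.852 × (1.282/0.08)² = 32.38 — call this n₀.
Finite-population correction with N = 133: n = n₀ / (1 + (n₀−1)/N) = 32.38 / 1.236 = 26.20
Round up: n = 27.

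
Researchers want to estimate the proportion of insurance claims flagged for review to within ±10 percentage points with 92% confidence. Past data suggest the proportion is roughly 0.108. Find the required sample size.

For a proportion with margin E = 0.1 at 92% confidence, z = 1.751.
n = p̂(1−p̂)(z/E)² = 0.108 × 0.892 × (1.751/0.1)² = 29.54
Round up: n = 30.

n = 30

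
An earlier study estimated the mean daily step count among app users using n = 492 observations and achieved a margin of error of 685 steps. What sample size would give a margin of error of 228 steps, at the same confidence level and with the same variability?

4441

Margin of error scales as 1/√n, so n₂ = n₁·(E₁/E₂)².
n₂ = 492 × (685/228)² = 492 × 9.026 = 4440.79
Round up: n₂ = 4441.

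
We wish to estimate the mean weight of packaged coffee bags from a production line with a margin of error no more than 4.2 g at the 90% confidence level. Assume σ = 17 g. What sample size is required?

n = 45

For a mean, the margin of error is E = z·σ/√n, so n = (zσ/E)².
At 90% confidence, z = 1.645.
n = (1.645 × 17 / 4.2)² = 44.33
Round up: n = 45.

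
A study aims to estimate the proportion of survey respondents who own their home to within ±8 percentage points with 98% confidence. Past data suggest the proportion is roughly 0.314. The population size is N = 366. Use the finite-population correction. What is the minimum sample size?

122

For a proportion with margin E = 0.08 at 98% confidence, z = 2.326.
n = p̂(1−p̂)(z/E)² = 0.314 × 0.686 × (2.326/0.08)² = 182.09 — call this n₀.
Finite-population correction with N = 366: n = n₀ / (1 + (n₀−1)/N) = 182.09 / 1.495 = 121.80
Round up: n = 122.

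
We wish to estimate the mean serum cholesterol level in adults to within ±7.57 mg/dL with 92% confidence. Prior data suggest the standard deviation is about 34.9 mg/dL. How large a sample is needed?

For a mean, the margin of error is E = z·σ/√n, so n = (zσ/E)².
At 92% confidence, z = 1.751.
n = (1.751 × 34.9 / 7.57)² = 65.17
Round up: n = 66.

66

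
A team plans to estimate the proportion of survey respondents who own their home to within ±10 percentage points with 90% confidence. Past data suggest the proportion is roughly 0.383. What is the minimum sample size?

For a proportion with margin E = 0.1 at 90% confidence, z = 1.645.
n = p̂(1−p̂)(z/E)² = 0.383 × 0.617 × (1.645/0.1)² = 63.95
Round up: n = 64.

64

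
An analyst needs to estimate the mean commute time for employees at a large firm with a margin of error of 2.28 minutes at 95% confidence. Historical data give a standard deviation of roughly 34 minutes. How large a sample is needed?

855

For a mean, the margin of error is E = z·σ/√n, so n = (zσ/E)².
At 95% confidence, z = 1.960.
n = (1.960 × 34 / 2.28)² = 854.28
Round up: n = 855.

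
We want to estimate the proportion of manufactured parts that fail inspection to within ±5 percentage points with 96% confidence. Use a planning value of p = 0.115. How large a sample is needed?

n = 172

For a proportion with margin E = 0.05 at 96% confidence, z = 2.054.
n = p̂(1−p̂)(z/E)² = 0.115 × 0.885 × (2.054/0.05)² = 171.75
Round up: n = 172.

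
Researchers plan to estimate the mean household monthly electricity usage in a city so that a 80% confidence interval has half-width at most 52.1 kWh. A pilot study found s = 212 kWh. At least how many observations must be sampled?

For a mean, the margin of error is E = z·σ/√n, so n = (zσ/E)².
At 80% confidence, z = 1.282.
n = (1.282 × 212 / 52.1)² = 27.21
Round up: n = 28.

n = 28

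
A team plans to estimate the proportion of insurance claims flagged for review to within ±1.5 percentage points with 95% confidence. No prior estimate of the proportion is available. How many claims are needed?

For a proportion with margin E = 0.015 at 95% confidence, z = 1.960.
With no prior estimate, use p = 0.5, which maximizes p(1−p) at 0.25.
n = 0.25 × (z/E)² = 0.25 × (1.960/0.015)² = 4268.44
Round up: n = 4269.

4269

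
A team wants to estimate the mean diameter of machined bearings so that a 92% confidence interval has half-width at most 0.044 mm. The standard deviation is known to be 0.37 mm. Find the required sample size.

For a mean, the margin of error is E = z·σ/√n, so n = (zσ/E)².
At 92% confidence, z = 1.751.
n = (1.751 × 0.37 / 0.044)² = 216.81
Round up: n = 217.

217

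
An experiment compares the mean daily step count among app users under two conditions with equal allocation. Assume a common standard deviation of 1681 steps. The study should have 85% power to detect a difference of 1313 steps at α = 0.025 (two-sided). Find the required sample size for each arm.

36 per group

For two equal groups, n per group = 2·((z_{α/2} + z_β)·σ/δ)².
z_{α/2} = 2.241; z_β = 1.036 (power 85%).
n = 2 × (3.277 × 1681 / 1313)² = 2 × 17.60 = 35.20
Round up: n = 36 per group.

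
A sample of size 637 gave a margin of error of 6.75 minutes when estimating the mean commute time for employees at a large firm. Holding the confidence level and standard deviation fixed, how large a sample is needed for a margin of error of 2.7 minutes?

3982

Margin of error scales as 1/√n, so n₂ = n₁·(E₁/E₂)².
n₂ = 637 × (6.75/2.7)² = 637 × 6.25 = 3981.25
Round up: n₂ = 3982.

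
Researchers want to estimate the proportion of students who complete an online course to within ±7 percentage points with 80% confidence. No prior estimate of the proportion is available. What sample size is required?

n = 84

For a proportion with margin E = 0.07 at 80% confidence, z = 1.282.
With no prior estimate, use p = 0.5, which maximizes p(1−p) at 0.25.
n = 0.25 × (z/E)² = 0.25 × (1.282/0.07)² = 83.85
Round up: n = 84.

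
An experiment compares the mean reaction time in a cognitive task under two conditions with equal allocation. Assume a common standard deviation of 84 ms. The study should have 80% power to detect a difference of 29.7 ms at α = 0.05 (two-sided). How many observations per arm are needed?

For two equal groups, n per group = 2·((z_{α/2} + z_β)·σ/δ)².
z_{α/2} = 1.960; z_β = 0.842 (power 80%).
n = 2 × (2.802 × 84 / 29.7)² = 2 × 62.80 = 125.60
Round up: n = 126 per group.

126 per group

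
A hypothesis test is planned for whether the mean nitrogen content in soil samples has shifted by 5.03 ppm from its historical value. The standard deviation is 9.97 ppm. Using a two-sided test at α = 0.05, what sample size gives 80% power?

31

For a one-sample z-test, n = ((z_{α/2} + z_β)·σ/δ)².
z_{α/2} = 1.960 (two-sided α = 0.05); z_β = 0.842 (power 80% → β = 0.2).
n = (2.802 × 9.97 / 5.03)² = 30.85
Round up: n = 31.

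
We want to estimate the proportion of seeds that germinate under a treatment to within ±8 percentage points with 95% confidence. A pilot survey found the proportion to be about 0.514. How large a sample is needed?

For a proportion with margin E = 0.08 at 95% confidence, z = 1.960.
n = p̂(1−p̂)(z/E)² = 0.514 × 0.486 × (1.960/0.08)² = 149.94
Round up: n = 150.

n = 150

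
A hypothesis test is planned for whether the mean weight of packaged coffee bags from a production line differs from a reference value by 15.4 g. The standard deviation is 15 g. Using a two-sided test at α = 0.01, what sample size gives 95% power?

For a one-sample z-test, n = ((z_{α/2} + z_β)·σ/δ)².
z_{α/2} = 2.576 (two-sided α = 0.01); z_β = 1.645 (power 95% → β = 0.05).
n = (4.221 × 15 / 15.4)² = 16.90
Round up: n = 17.

n = 17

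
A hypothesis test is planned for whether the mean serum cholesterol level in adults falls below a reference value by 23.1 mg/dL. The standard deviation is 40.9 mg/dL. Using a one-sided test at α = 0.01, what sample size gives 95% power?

For a one-sample z-test, n = ((z_α + z_β)·σ/δ)².
z_α = 2.326 (one-sided α = 0.01); z_β = 1.645 (power 95% → β = 0.05).
n = (3.971 × 40.9 / 23.1)² = 49.43
Round up: n = 50.

50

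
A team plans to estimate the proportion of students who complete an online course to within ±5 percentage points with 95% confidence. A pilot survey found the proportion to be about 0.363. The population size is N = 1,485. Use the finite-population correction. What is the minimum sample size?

287

For a proportion with margin E = 0.05 at 95% confidence, z = 1.960.
n = p̂(1−p̂)(z/E)² = 0.363 × 0.637 × (1.960/0.05)² = 355.32 — call this n₀.
Finite-population correction with N = 1,485: n = n₀ / (1 + (n₀−1)/N) = 355.32 / 1.239 = 286.78
Round up: n = 287.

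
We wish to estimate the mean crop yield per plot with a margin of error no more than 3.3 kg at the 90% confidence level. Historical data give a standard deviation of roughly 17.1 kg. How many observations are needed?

For a mean, the margin of error is E = z·σ/√n, so n = (zσ/E)².
At 90% confidence, z = 1.645.
n = (1.645 × 17.1 / 3.3)² = 72.66
Round up: n = 73.

73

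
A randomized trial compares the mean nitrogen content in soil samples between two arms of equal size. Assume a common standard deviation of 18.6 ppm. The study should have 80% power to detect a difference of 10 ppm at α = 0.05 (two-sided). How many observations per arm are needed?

For two equal groups, n per group = 2·((z_{α/2} + z_β)·σ/δ)².
z_{α/2} = 1.960; z_β = 0.842 (power 80%).
n = 2 × (2.802 × 18.6 / 10)² = 2 × 27.16 = 54.32
Round up: n = 55 per group.

55 per group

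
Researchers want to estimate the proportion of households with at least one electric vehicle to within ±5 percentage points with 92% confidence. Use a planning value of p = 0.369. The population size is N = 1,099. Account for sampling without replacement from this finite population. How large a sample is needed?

For a proportion with margin E = 0.05 at 92% confidence, z = 1.751.
n = p̂(1−p̂)(z/E)² = 0.369 × 0.631 × (1.751/0.05)² = 285.55 — call this n₀.
Finite-population correction with N = 1,099: n = n₀ / (1 + (n₀−1)/N) = 285.55 / 1.259 = 226.81
Round up: n = 227.

227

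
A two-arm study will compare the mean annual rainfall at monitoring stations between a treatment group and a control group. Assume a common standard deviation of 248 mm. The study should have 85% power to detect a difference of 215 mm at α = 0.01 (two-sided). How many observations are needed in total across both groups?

For two equal groups, n per group = 2·((z_{α/2} + z_β)·σ/δ)².
z_{α/2} = 2.576; z_β = 1.036 (power 85%).
n = 2 × (3.612 × 248 / 215)² = 2 × 17.36 = 34.72
Round up: n = 35 per group.
Total across both groups: 2 × 35 = 70.

70 total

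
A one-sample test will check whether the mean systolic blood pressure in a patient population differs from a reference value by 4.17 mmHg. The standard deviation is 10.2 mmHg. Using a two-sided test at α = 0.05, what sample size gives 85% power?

For a one-sample z-test, n = ((z_{α/2} + z_β)·σ/δ)².
z_{α/2} = 1.960 (two-sided α = 0.05); z_β = 1.036 (power 85% → β = 0.15).
n = (2.996 × 10.2 / 4.17)² = 53.70
Round up: n = 54.

n = 54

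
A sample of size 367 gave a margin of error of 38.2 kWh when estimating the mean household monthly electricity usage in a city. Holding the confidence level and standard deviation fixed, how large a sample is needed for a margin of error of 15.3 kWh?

n = 2288

Margin of error scales as 1/√n, so n₂ = n₁·(E₁/E₂)².
n₂ = 367 × (38.2/15.3)² = 367 × 6.234 = 2287.88
Round up: n₂ = 2288.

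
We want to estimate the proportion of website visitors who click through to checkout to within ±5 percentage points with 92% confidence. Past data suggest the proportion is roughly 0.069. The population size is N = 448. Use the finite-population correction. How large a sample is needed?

68

For a proportion with margin E = 0.05 at 92% confidence, z = 1.751.
n = p̂(1−p̂)(z/E)² = 0.069 × 0.931 × (1.751/0.05)² = 78.78 — call this n₀.
Finite-population correction with N = 448: n = n₀ / (1 + (n₀−1)/N) = 78.78 / 1.174 = 67.10
Round up: n = 68.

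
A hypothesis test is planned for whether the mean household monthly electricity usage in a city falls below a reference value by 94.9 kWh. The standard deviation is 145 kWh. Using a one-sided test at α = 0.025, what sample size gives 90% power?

n = 25

For a one-sample z-test, n = ((z_α + z_β)·σ/δ)².
z_α = 1.960 (one-sided α = 0.025); z_β = 1.282 (power 90% → β = 0.1).
n = (3.242 × 145 / 94.9)² = 24.54
Round up: n = 25.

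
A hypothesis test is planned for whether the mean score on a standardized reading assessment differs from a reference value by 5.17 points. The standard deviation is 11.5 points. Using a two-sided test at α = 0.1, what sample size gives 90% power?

n = 43

For a one-sample z-test, n = ((z_{α/2} + z_β)·σ/δ)².
z_{α/2} = 1.645 (two-sided α = 0.1); z_β = 1.282 (power 90% → β = 0.1).
n = (2.927 × 11.5 / 5.17)² = 42.39
Round up: n = 43.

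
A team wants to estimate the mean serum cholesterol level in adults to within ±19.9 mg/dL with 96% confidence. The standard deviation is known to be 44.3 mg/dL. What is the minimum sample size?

21

For a mean, the margin of error is E = z·σ/√n, so n = (zσ/E)².
At 96% confidence, z = 2.054.
n = (2.054 × 44.3 / 19.9)² = 20.91
Round up: n = 21.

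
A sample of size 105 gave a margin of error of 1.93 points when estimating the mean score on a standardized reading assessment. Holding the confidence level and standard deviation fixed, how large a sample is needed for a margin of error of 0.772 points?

n = 657

Margin of error scales as 1/√n, so n₂ = n₁·(E₁/E₂)².
n₂ = 105 × (1.93/0.772)² = 105 × 6.25 = 656.25
Round up: n₂ = 657.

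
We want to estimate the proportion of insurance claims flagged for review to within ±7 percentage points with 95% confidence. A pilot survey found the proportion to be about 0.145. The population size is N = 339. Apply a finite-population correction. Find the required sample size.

For a proportion with margin E = 0.07 at 95% confidence, z = 1.960.
n = p̂(1−p̂)(z/E)² = 0.145 × 0.855 × (1.960/0.07)² = 97.20 — call this n₀.
Finite-population correction with N = 339: n = n₀ / (1 + (n₀−1)/N) = 97.20 / 1.284 = 75.70
Round up: n = 76.

76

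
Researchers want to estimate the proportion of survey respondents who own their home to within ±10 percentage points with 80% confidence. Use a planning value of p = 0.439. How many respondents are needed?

n = 41

For a proportion with margin E = 0.1 at 80% confidence, z = 1.282.
n = p̂(1−p̂)(z/E)² = 0.439 × 0.561 × (1.282/0.1)² = 40.48
Round up: n = 41.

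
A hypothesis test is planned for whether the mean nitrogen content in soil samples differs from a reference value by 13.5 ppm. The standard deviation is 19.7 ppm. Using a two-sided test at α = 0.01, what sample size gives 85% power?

28

For a one-sample z-test, n = ((z_{α/2} + z_β)·σ/δ)².
z_{α/2} = 2.576 (two-sided α = 0.01); z_β = 1.036 (power 85% → β = 0.15).
n = (3.612 × 19.7 / 13.5)² = 27.78
Round up: n = 28.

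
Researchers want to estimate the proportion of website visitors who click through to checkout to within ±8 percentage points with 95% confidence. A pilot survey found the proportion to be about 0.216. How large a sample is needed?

102

For a proportion with margin E = 0.08 at 95% confidence, z = 1.960.
n = p̂(1−p̂)(z/E)² = 0.216 × 0.784 × (1.960/0.08)² = 101.65
Round up: n = 102.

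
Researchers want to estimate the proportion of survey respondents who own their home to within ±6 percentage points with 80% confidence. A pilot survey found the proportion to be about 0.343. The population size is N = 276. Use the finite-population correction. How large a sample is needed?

For a proportion with margin E = 0.06 at 80% confidence, z = 1.282.
n = p̂(1−p̂)(z/E)² = 0.343 × 0.657 × (1.282/0.06)² = 102.88 — call this n₀.
Finite-population correction with N = 276: n = n₀ / (1 + (n₀−1)/N) = 102.88 / 1.369 = 75.15
Round up: n = 76.

76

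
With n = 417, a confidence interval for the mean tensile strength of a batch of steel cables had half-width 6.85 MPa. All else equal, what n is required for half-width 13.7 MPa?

105

Margin of error scales as 1/√n, so n₂ = n₁·(E₁/E₂)².
n₂ = 417 × (6.85/13.7)² = 417 × 0.25 = 104.25
Round up: n₂ = 105.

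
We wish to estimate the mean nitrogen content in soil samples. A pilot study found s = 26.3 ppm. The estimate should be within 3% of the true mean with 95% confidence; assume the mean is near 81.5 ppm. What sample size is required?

For a mean, the margin of error is E = z·σ/√n, so n = (zσ/E)².
At 95% confidence, z = 1.960.
E = 3% of 81.5 = 2.445 ppm.
n = (1.960 × 26.3 / 2.445)² = 444.49
Round up: n = 445.

445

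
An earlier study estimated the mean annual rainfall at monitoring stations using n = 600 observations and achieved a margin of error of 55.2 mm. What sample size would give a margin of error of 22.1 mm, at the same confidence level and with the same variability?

n = 3744

Margin of error scales as 1/√n, so n₂ = n₁·(E₁/E₂)².
n₂ = 600 × (55.2/22.1)² = 600 × 6.239 = 3743.40
Round up: n₂ = 3744.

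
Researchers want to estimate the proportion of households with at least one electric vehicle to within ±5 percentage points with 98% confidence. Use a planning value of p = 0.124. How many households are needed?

For a proportion with margin E = 0.05 at 98% confidence, z = 2.326.
n = p̂(1−p̂)(z/E)² = 0.124 × 0.876 × (2.326/0.05)² = 235.07
Round up: n = 236.

236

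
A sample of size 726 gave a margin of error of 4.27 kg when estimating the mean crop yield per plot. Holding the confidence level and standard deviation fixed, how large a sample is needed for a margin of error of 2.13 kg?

Margin of error scales as 1/√n, so n₂ = n₁·(E₁/E₂)².
n₂ = 726 × (4.27/2.13)² = 726 × 4.019 = 2917.79
Round up: n₂ = 2918.

n = 2918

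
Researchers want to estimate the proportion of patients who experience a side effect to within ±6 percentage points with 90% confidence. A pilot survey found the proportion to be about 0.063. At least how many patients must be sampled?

n = 45

For a proportion with margin E = 0.06 at 90% confidence, z = 1.645.
n = p̂(1−p̂)(z/E)² = 0.063 × 0.937 × (1.645/0.06)² = 44.37
Round up: n = 45.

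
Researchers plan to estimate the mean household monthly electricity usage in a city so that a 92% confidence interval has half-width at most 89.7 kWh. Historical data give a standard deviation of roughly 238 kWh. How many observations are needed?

For a mean, the margin of error is E = z·σ/√n, so n = (zσ/E)².
At 92% confidence, z = 1.751.
n = (1.751 × 238 / 89.7)² = 21.58
Round up: n = 22.

22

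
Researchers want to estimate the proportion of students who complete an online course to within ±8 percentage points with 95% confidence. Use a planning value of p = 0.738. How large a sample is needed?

117

For a proportion with margin E = 0.08 at 95% confidence, z = 1.960.
n = p̂(1−p̂)(z/E)² = 0.738 × 0.262 × (1.960/0.08)² = 116.06
Round up: n = 117.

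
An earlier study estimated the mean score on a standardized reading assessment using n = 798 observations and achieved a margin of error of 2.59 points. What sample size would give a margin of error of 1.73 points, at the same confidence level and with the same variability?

Margin of error scales as 1/√n, so n₂ = n₁·(E₁/E₂)².
n₂ = 798 × (2.59/1.73)² = 798 × 2.241 = 1788.32
Round up: n₂ = 1789.

n = 1789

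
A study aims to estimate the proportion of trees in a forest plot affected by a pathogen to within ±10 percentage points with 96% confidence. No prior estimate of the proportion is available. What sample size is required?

106

For a proportion with margin E = 0.1 at 96% confidence, z = 2.054.
With no prior estimate, use p = 0.5, which maximizes p(1−p) at 0.25.
n = 0.25 × (z/E)² = 0.25 × (2.054/0.1)² = 105.47
Round up: n = 106.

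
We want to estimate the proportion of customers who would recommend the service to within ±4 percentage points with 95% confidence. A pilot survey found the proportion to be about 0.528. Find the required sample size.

599

For a proportion with margin E = 0.04 at 95% confidence, z = 1.960.
n = p̂(1−p̂)(z/E)² = 0.528 × 0.472 × (1.960/0.04)² = 598.37
Round up: n = 599.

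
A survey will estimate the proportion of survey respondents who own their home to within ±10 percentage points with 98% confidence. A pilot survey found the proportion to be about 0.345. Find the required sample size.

For a proportion with margin E = 0.1 at 98% confidence, z = 2.326.
n = p̂(1−p̂)(z/E)² = 0.345 × 0.655 × (2.326/0.1)² = 122.26
Round up: n = 123.

n = 123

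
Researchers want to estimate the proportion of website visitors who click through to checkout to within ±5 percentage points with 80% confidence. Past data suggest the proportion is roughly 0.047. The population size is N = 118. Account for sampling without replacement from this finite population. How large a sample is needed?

For a proportion with margin E = 0.05 at 80% confidence, z = 1.282.
n = p̂(1−p̂)(z/E)² = 0.047 × 0.953 × (1.282/0.05)² = 29.45 — call this n₀.
Finite-population correction with N = 118: n = n₀ / (1 + (n₀−1)/N) = 29.45 / 1.241 = 23.73
Round up: n = 24.

24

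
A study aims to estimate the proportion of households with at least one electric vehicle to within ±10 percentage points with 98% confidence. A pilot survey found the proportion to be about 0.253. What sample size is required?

For a proportion with margin E = 0.1 at 98% confidence, z = 2.326.
n = p̂(1−p̂)(z/E)² = 0.253 × 0.747 × (2.326/0.1)² = 102.25
Round up: n = 103.

103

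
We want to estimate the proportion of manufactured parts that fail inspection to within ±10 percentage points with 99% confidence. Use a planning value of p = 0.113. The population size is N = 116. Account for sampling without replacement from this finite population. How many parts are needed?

For a proportion with margin E = 0.1 at 99% confidence, z = 2.576.
n = p̂(1−p̂)(z/E)² = 0.113 × 0.887 × (2.576/0.1)² = 66.51 — call this n₀.
Finite-population correction with N = 116: n = n₀ / (1 + (n₀−1)/N) = 66.51 / 1.565 = 42.50
Round up: n = 43.

43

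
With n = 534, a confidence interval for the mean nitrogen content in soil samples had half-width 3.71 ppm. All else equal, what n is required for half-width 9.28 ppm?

n = 86

Margin of error scales as 1/√n, so n₂ = n₁·(E₁/E₂)².
n₂ = 534 × (3.71/9.28)² = 534 × 0.1598 = 85.33
Round up: n₂ = 86.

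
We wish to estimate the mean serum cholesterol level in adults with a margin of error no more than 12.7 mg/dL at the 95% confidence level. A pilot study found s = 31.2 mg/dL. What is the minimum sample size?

For a mean, the margin of error is E = z·σ/√n, so n = (zσ/E)².
At 95% confidence, z = 1.960.
n = (1.960 × 31.2 / 12.7)² = 23.19
Round up: n = 24.

24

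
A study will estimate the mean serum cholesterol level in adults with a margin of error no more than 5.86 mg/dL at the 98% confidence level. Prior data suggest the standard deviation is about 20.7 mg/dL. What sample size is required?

For a mean, the margin of error is E = z·σ/√n, so n = (zσ/E)².
At 98% confidence, z = 2.326.
n = (2.326 × 20.7 / 5.86)² = 67.51
Round up: n = 68.

68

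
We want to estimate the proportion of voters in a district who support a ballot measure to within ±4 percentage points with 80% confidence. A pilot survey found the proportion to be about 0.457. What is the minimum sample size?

For a proportion with margin E = 0.04 at 80% confidence, z = 1.282.
n = p̂(1−p̂)(z/E)² = 0.457 × 0.543 × (1.282/0.04)² = 254.90
Round up: n = 255.

255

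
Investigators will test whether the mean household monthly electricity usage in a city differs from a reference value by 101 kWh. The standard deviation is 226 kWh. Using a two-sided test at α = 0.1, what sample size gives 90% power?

n = 43

For a one-sample z-test, n = ((z_{α/2} + z_β)·σ/δ)².
z_{α/2} = 1.645 (two-sided α = 0.1); z_β = 1.282 (power 90% → β = 0.1).
n = (2.927 × 226 / 101)² = 42.90
Round up: n = 43.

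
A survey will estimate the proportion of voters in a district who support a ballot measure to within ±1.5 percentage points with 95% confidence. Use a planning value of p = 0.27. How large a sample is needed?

For a proportion with margin E = 0.015 at 95% confidence, z = 1.960.
n = p̂(1−p̂)(z/E)² = 0.27 × 0.73 × (1.960/0.015)² = 3365.24
Round up: n = 3366.

n = 3366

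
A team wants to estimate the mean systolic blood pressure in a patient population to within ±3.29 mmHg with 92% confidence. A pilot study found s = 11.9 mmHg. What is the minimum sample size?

For a mean, the margin of error is E = z·σ/√n, so n = (zσ/E)².
At 92% confidence, z = 1.751.
n = (1.751 × 11.9 / 3.29)² = 40.11
Round up: n = 41.

41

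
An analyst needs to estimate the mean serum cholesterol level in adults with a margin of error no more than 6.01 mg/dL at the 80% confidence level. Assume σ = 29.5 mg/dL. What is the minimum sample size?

For a mean, the margin of error is E = z·σ/√n, so n = (zσ/E)².
At 80% confidence, z = 1.282.
n = (1.282 × 29.5 / 6.01)² = 39.60
Round up: n = 40.

40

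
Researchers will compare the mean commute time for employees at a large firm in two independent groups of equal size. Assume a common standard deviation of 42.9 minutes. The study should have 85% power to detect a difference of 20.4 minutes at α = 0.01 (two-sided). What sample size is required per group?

For two equal groups, n per group = 2·((z_{α/2} + z_β)·σ/δ)².
z_{α/2} = 2.576; z_β = 1.036 (power 85%).
n = 2 × (3.612 × 42.9 / 20.4)² = 2 × 57.70 = 115.40
Round up: n = 116 per group.

116 per group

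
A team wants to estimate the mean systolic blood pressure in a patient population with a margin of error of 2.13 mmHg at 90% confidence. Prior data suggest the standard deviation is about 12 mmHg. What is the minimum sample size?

For a mean, the margin of error is E = z·σ/√n, so n = (zσ/E)².
At 90% confidence, z = 1.645.
n = (1.645 × 12 / 2.13)² = 85.89
Round up: n = 86.

86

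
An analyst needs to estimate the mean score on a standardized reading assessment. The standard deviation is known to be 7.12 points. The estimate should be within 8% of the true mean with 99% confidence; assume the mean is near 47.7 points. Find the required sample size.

24

For a mean, the margin of error is E = z·σ/√n, so n = (zσ/E)².
At 99% confidence, z = 2.576.
E = 8% of 47.7 = 3.816 points.
n = (2.576 × 7.12 / 3.816)² = 23.10
Round up: n = 24.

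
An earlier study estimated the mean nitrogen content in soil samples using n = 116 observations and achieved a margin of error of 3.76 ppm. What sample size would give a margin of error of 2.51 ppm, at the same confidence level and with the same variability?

261

Margin of error scales as 1/√n, so n₂ = n₁·(E₁/E₂)².
n₂ = 116 × (3.76/2.51)² = 116 × 2.244 = 260.30
Round up: n₂ = 261.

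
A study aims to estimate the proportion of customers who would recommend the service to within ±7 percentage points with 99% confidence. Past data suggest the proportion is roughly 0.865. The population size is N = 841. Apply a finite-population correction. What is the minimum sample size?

134

For a proportion with margin E = 0.07 at 99% confidence, z = 2.576.
n = p̂(1−p̂)(z/E)² = 0.865 × 0.135 × (2.576/0.07)² = 158.14 — call this n₀.
Finite-population correction with N = 841: n = n₀ / (1 + (n₀−1)/N) = 158.14 / 1.187 = 133.23
Round up: n = 134.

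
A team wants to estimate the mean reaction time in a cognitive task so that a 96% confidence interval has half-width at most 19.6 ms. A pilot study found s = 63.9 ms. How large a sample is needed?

For a mean, the margin of error is E = z·σ/√n, so n = (zσ/E)².
At 96% confidence, z = 2.054.
n = (2.054 × 63.9 / 19.6)² = 44.84
Round up: n = 45.

45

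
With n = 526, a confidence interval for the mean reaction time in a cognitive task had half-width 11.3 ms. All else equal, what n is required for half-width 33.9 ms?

Margin of error scales as 1/√n, so n₂ = n₁·(E₁/E₂)².
n₂ = 526 × (11.3/33.9)² = 526 × 0.1111 = 58.44
Round up: n₂ = 59.

59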